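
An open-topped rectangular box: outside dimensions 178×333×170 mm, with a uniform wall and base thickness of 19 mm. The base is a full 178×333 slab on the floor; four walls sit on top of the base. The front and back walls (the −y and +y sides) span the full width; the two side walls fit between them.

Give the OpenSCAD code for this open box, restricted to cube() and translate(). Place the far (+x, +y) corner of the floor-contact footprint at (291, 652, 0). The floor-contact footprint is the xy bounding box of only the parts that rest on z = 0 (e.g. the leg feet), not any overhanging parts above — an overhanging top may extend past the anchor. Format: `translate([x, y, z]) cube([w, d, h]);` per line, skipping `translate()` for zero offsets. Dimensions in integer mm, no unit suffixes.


translate([113, 319, 0]) cube([178, 333, 19]);
translate([113, 319, 19]) cube([178, 19, 151]);
translate([113, 633, 19]) cube([178, 19, 151]);
translate([113, 338, 19]) cube([19, 295, 151]);
translate([272, 338, 19]) cube([19, 295, 151]);


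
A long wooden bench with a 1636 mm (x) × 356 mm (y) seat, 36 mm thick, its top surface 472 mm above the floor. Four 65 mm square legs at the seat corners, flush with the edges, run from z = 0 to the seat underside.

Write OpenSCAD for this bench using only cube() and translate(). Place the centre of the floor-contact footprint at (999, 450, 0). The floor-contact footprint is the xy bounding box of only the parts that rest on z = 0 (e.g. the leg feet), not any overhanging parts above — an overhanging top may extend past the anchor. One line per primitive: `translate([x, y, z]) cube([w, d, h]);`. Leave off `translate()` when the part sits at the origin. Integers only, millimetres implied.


translate([181, 272, 436]) cube([1636, 356, 36]);
translate([181, 272, 0]) cube([65, 65, 436]);
translate([181, 563, 0]) cube([65, 65, 436]);
translate([1752, 272, 0]) cube([65, 65, 436]);
translate([1752, 563, 0]) cube([65, 65, 436]);


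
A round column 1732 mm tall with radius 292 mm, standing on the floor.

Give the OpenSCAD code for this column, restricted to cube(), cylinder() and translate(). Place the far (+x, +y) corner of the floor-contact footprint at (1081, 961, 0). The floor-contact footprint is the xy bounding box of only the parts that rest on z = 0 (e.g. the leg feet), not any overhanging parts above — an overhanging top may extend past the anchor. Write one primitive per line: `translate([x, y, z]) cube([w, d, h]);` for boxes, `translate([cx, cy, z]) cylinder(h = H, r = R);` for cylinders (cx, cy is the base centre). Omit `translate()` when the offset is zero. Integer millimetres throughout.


translate([789, 669, 0]) cylinder(h = 1732, r = 292);


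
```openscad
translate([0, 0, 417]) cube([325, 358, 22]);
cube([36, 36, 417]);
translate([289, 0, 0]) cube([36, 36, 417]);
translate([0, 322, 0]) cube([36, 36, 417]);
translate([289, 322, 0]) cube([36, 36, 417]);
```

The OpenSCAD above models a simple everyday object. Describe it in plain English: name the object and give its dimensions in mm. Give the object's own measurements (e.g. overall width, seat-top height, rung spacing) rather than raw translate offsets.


A four-legged stool. The seat is a 325×358×22 mm slab whose top surface is at z = 439 mm; four square legs, each 36×36 mm in cross-section, run from the floor (z = 0) to the underside of the seat, each flush with a corner of the seat.


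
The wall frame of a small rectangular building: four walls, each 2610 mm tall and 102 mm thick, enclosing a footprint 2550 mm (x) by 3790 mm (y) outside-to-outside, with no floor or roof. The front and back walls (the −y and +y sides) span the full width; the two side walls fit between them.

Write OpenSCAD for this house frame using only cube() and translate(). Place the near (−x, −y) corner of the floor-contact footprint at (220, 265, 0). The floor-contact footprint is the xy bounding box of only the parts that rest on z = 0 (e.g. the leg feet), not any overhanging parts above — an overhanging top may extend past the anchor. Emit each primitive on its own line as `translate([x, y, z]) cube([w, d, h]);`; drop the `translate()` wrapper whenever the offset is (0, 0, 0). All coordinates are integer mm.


translate([220, 265, 0]) cube([2550, 102, 2610]);
translate([220, 3953, 0]) cube([2550, 102, 2610]);
translate([220, 367, 0]) cube([102, 3586, 2610]);
translate([2668, 367, 0]) cube([102, 3586, 2610]);


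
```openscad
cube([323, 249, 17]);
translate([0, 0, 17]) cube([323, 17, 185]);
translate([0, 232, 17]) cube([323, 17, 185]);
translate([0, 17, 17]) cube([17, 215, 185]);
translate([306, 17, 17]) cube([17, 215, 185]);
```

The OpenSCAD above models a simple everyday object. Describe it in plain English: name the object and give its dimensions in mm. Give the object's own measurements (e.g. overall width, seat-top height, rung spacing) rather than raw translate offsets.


An open-topped rectangular box: outside dimensions 323×249×202 mm, with a uniform wall and base thickness of 17 mm. The base is a full 323×249 slab on the floor; four walls sit on top of the base. The front and back walls (the −y and +y sides) span the full width; the two side walls fit between them.


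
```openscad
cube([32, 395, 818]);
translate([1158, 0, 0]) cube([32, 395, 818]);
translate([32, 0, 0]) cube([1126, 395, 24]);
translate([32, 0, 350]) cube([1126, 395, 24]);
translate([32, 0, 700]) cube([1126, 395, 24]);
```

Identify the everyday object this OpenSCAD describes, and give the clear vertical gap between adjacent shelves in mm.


A bookshelf. The clear shelf gap is 326 mm.

Two tall side panels with 3 horizontal boards between them — a bookshelf. The first two shelf undersides are at z = 0 and z = 350; with shelf thickness 24, the clear gap is 350 − 0 − 24 = 326 mm.


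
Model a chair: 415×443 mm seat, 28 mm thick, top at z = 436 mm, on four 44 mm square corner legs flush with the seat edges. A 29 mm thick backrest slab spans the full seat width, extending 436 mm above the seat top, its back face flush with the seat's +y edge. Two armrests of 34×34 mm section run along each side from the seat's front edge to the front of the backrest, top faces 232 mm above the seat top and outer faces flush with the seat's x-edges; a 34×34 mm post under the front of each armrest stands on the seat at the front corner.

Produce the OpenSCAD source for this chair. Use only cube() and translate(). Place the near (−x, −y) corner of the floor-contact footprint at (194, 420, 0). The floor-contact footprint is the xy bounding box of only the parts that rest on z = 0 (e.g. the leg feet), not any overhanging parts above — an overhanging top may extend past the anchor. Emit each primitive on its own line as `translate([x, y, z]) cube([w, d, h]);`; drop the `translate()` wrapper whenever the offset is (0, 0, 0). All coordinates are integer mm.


// leg_h = 436 - 28 = 408
// arm post h = 232 - 34 = 198
translate([194, 420, 408]) cube([415, 443, 28]);
translate([194, 420, 0]) cube([44, 44, 408]);
translate([565, 420, 0]) cube([44, 44, 408]);
translate([194, 819, 0]) cube([44, 44, 408]);
translate([565, 819, 0]) cube([44, 44, 408]);
translate([194, 834, 436]) cube([415, 29, 436]);
translate([194, 420, 634]) cube([34, 414, 34]);
translate([575, 420, 634]) cube([34, 414, 34]);
translate([194, 420, 436]) cube([34, 34, 198]);
translate([575, 420, 436]) cube([34, 34, 198]);


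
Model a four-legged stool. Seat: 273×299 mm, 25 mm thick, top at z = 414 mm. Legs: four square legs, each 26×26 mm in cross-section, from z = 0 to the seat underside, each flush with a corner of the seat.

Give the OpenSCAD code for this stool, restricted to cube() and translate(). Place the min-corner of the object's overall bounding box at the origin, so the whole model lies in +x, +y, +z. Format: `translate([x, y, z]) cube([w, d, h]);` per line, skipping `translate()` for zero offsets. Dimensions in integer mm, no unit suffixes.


translate([0, 0, 389]) cube([273, 299, 25]);
cube([26, 26, 389]);
translate([247, 0, 0]) cube([26, 26, 389]);
translate([0, 273, 0]) cube([26, 26, 389]);
translate([247, 273, 0]) cube([26, 26, 389]);


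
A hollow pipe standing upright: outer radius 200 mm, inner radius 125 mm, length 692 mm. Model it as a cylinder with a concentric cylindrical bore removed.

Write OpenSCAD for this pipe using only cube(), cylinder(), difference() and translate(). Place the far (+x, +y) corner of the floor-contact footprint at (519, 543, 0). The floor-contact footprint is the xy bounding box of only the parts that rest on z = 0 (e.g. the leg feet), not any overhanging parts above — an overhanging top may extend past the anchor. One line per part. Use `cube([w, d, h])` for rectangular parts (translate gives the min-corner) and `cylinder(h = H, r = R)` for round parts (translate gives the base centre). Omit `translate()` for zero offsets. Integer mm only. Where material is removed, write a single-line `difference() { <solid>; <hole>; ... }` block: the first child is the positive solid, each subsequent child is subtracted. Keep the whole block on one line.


difference() { translate([319, 343, 0]) cylinder(h = 692, r = 200); translate([319, 343, 0]) cylinder(h = 692, r = 125); }


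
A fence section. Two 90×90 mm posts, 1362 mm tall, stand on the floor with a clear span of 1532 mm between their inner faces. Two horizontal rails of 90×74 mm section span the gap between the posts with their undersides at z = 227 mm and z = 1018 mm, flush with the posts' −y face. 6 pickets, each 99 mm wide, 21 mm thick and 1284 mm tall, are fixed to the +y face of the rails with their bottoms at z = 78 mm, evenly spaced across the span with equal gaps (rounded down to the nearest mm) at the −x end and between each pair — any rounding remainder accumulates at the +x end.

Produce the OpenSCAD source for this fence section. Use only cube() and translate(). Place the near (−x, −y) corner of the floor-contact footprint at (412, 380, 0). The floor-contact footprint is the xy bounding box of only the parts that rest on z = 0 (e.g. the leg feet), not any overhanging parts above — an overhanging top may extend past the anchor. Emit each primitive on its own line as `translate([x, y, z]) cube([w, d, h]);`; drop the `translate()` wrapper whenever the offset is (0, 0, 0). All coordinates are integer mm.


translate([412, 380, 0]) cube([90, 90, 1362]);
translate([2034, 380, 0]) cube([90, 90, 1362]);
translate([502, 380, 227]) cube([1532, 90, 74]);
translate([502, 380, 1018]) cube([1532, 90, 74]);
translate([636, 470, 78]) cube([99, 21, 1284]);
translate([869, 470, 78]) cube([99, 21, 1284]);
translate([1102, 470, 78]) cube([99, 21, 1284]);
translate([1335, 470, 78]) cube([99, 21, 1284]);
translate([1568, 470, 78]) cube([99, 21, 1284]);
translate([1801, 470, 78]) cube([99, 21, 1284]);


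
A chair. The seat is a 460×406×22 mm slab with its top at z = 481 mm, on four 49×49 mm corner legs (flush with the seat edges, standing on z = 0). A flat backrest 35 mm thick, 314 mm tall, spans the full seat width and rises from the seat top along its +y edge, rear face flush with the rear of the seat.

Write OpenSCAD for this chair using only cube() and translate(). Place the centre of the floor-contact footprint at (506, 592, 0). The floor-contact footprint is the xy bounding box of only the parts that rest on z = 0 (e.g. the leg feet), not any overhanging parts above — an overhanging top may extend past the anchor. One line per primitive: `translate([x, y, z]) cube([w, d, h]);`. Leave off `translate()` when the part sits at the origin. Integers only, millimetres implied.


translate([276, 389, 459]) cube([460, 406, 22]);
translate([276, 389, 0]) cube([49, 49, 459]);
translate([687, 389, 0]) cube([49, 49, 459]);
translate([276, 746, 0]) cube([49, 49, 459]);
translate([687, 746, 0]) cube([49, 49, 459]);
translate([276, 760, 481]) cube([460, 35, 314]);


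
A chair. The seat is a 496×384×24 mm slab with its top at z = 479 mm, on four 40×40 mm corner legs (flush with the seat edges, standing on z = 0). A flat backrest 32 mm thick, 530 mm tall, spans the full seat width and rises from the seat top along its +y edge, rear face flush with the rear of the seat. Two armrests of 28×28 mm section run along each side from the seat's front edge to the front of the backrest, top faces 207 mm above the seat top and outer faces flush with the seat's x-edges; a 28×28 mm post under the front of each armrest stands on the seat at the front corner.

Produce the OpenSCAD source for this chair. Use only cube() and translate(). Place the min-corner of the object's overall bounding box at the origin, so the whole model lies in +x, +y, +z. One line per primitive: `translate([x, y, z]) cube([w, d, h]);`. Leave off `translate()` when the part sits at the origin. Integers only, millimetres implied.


// leg_h = 479 - 24 = 455
// arm post h = 207 - 28 = 179
translate([0, 0, 455]) cube([496, 384, 24]);
cube([40, 40, 455]);
translate([456, 0, 0]) cube([40, 40, 455]);
translate([0, 344, 0]) cube([40, 40, 455]);
translate([456, 344, 0]) cube([40, 40, 455]);
translate([0, 352, 479]) cube([496, 32, 530]);
translate([0, 0, 658]) cube([28, 352, 28]);
translate([468, 0, 658]) cube([28, 352, 28]);
translate([0, 0, 479]) cube([28, 28, 179]);
translate([468, 0, 479]) cube([28, 28, 179]);


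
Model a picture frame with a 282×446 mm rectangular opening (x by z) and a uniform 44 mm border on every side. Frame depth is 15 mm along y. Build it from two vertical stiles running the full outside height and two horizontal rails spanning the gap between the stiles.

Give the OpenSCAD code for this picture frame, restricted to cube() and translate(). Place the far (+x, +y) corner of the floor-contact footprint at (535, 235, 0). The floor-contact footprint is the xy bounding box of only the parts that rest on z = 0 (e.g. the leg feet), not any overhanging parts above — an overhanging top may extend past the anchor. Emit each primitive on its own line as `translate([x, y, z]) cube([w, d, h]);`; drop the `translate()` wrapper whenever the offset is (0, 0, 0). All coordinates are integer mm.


translate([165, 220, 0]) cube([44, 15, 534]);
translate([491, 220, 0]) cube([44, 15, 534]);
translate([209, 220, 0]) cube([282, 15, 44]);
translate([209, 220, 490]) cube([282, 15, 44]);


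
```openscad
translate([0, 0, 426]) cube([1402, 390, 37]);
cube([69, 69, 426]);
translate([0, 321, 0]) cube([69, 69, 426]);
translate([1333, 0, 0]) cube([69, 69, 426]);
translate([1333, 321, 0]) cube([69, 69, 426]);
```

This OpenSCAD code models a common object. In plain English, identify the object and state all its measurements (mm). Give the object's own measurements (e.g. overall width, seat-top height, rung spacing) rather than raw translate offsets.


A bench: a 1402×390 mm seat slab, 37 mm thick, top at z = 463 mm, on four 69×69 mm square legs flush with the seat corners and standing on z = 0.


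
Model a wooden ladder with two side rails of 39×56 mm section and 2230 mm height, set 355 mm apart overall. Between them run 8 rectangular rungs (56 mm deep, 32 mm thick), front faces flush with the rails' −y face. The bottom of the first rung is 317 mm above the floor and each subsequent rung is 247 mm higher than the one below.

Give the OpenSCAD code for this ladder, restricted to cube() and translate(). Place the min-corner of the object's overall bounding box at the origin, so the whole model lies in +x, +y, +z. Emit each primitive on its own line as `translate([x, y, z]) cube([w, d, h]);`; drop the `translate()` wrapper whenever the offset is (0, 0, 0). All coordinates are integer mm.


// rung span = 355 - 2*39 = 277
// rung[k] z = 317 + k*247
cube([39, 56, 2230]);
translate([316, 0, 0]) cube([39, 56, 2230]);
translate([39, 0, 317]) cube([277, 56, 32]);
translate([39, 0, 564]) cube([277, 56, 32]);
translate([39, 0, 811]) cube([277, 56, 32]);
translate([39, 0, 1058]) cube([277, 56, 32]);
translate([39, 0, 1305]) cube([277, 56, 32]);
translate([39, 0, 1552]) cube([277, 56, 32]);
translate([39, 0, 1799]) cube([277, 56, 32]);
translate([39, 0, 2046]) cube([277, 56, 32]);


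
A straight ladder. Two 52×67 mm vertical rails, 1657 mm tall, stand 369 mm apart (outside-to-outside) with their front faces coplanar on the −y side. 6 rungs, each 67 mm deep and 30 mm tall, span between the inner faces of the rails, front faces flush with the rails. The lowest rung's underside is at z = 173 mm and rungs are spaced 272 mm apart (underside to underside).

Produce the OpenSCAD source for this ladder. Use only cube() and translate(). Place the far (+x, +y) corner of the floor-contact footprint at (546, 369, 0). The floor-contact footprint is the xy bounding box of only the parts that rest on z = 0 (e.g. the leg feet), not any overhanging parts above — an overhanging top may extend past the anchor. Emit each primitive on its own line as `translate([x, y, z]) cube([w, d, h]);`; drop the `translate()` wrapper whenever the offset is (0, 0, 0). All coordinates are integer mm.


translate([177, 302, 0]) cube([52, 67, 1657]);
translate([494, 302, 0]) cube([52, 67, 1657]);
translate([229, 302, 173]) cube([265, 67, 30]);
translate([229, 302, 445]) cube([265, 67, 30]);
translate([229, 302, 717]) cube([265, 67, 30]);
translate([229, 302, 989]) cube([265, 67, 30]);
translate([229, 302, 1261]) cube([265, 67, 30]);
translate([229, 302, 1533]) cube([265, 67, 30]);


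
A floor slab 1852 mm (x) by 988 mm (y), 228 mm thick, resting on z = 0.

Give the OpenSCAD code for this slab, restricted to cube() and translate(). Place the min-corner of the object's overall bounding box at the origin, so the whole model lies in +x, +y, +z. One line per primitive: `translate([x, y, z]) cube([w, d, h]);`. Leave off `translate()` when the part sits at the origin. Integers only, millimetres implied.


cube([1852, 988, 228]);


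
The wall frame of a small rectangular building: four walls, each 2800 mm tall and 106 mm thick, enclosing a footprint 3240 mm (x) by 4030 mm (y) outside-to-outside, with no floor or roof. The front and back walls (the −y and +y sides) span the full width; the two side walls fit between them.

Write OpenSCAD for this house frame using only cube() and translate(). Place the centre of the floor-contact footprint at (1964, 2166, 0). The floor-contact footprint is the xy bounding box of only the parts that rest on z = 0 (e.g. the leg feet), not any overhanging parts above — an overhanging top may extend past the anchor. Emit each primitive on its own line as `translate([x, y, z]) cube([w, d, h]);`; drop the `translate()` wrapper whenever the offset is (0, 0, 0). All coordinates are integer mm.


translate([344, 151, 0]) cube([3240, 106, 2800]);
translate([344, 4075, 0]) cube([3240, 106, 2800]);
translate([344, 257, 0]) cube([106, 3818, 2800]);
translate([3478, 257, 0]) cube([106, 3818, 2800]);


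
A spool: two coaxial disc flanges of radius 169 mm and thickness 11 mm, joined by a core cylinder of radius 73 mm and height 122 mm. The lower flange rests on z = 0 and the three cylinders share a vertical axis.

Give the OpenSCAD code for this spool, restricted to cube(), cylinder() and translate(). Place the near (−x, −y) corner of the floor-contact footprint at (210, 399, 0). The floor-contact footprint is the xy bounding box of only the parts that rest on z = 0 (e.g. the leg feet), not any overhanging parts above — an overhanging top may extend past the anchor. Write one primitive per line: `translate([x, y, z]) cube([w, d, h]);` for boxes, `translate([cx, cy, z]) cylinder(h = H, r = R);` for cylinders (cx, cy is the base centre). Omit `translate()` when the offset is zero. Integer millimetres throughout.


translate([379, 568, 0]) cylinder(h = 11, r = 169);
translate([379, 568, 11]) cylinder(h = 122, r = 73);
translate([379, 568, 133]) cylinder(h = 11, r = 169);


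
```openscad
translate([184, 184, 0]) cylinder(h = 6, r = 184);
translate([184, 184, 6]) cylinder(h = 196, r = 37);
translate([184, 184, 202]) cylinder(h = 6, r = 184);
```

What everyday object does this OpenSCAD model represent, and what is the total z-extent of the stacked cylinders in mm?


A spool. The overall height is 208 mm.

Three coaxial cylinders, large–small–large — a spool. Two 6 mm flanges and a 196 mm core give 6 + 196 + 6 = 208 mm.


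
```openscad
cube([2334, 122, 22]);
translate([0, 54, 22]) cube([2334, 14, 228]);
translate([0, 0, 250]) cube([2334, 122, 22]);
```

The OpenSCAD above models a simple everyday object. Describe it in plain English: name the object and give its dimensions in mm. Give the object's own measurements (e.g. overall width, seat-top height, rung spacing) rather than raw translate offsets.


An I-beam lying along x, 2334 mm long. Overall section height 272 mm. Two flanges 122 mm wide (y) and 22 mm thick, one on the floor and one at the top; a web 14 mm thick runs between them, centred on the flange width.


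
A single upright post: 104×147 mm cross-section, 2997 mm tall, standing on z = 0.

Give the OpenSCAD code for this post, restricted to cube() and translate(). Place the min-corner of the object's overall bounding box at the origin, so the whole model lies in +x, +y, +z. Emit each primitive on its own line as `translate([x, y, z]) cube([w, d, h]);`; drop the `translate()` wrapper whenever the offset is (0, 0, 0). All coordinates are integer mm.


cube([104, 147, 2997]);


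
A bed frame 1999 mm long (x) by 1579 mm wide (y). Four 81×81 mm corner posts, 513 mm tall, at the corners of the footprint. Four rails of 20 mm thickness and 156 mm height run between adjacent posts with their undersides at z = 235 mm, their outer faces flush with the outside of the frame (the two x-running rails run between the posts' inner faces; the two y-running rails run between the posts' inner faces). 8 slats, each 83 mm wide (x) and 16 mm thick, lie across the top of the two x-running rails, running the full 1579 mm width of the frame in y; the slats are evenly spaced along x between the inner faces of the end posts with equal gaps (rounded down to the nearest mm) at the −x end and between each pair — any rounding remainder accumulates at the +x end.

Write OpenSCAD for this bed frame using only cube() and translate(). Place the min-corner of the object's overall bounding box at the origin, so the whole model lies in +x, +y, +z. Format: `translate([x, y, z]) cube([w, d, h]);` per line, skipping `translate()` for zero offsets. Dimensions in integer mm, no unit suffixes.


// slat z = rail_z + rail_h = 235 + 156 = 391
// slat gap = ⌊(1837 − 8·83) / 9⌋ = 130
cube([81, 81, 513]);
translate([0, 1498, 0]) cube([81, 81, 513]);
translate([1918, 0, 0]) cube([81, 81, 513]);
translate([1918, 1498, 0]) cube([81, 81, 513]);
translate([81, 0, 235]) cube([1837, 20, 156]);
translate([81, 1559, 235]) cube([1837, 20, 156]);
translate([0, 81, 235]) cube([20, 1417, 156]);
translate([1979, 81, 235]) cube([20, 1417, 156]);
translate([211, 0, 391]) cube([83, 1579, 16]);
translate([424, 0, 391]) cube([83, 1579, 16]);
translate([637, 0, 391]) cube([83, 1579, 16]);
translate([850, 0, 391]) cube([83, 1579, 16]);
translate([1063, 0, 391]) cube([83, 1579, 16]);
translate([1276, 0, 391]) cube([83, 1579, 16]);
translate([1489, 0, 391]) cube([83, 1579, 16]);
translate([1702, 0, 391]) cube([83, 1579, 16]);


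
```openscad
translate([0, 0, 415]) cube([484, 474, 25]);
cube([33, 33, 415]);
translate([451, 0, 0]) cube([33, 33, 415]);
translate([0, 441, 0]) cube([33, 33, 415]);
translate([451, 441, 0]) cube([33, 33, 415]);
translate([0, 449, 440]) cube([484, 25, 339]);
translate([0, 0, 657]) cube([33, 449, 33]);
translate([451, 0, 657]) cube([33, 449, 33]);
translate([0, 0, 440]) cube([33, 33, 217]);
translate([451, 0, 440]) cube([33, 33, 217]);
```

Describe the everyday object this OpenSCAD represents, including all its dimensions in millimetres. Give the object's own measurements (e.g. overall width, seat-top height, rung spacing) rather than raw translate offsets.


A chair. The seat is a 484×474×25 mm slab with its top at z = 440 mm, on four 33×33 mm corner legs (flush with the seat edges, standing on z = 0). A flat backrest 25 mm thick, 339 mm tall, spans the full seat width and rises from the seat top along its +y edge, rear face flush with the rear of the seat. Two armrests of 33×33 mm section run along each side from the seat's front edge to the front of the backrest, top faces 250 mm above the seat top and outer faces flush with the seat's x-edges; a 33×33 mm post under the front of each armrest stands on the seat at the front corner.


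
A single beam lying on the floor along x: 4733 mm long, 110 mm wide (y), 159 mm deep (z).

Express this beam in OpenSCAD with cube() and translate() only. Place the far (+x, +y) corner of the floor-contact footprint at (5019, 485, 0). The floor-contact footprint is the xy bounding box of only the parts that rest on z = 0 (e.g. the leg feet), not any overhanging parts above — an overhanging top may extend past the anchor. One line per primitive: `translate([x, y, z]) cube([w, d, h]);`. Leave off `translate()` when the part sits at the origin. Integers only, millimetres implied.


translate([286, 375, 0]) cube([4733, 110, 159]);


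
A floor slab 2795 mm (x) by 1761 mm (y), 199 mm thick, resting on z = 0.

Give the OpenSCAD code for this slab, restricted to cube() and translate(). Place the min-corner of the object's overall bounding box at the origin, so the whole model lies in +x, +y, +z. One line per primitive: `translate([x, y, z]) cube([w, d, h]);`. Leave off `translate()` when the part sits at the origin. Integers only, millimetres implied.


cube([2795, 1761, 199]);


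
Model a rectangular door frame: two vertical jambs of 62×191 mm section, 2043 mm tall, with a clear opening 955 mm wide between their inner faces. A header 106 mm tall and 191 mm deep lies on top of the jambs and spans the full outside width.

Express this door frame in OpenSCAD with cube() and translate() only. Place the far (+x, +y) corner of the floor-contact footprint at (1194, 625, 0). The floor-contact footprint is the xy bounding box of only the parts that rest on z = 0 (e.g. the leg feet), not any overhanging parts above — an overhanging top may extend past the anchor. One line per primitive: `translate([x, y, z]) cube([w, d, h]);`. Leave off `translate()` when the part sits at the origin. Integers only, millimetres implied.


translate([115, 434, 0]) cube([62, 191, 2043]);
translate([1132, 434, 0]) cube([62, 191, 2043]);
translate([115, 434, 2043]) cube([1079, 191, 106]);


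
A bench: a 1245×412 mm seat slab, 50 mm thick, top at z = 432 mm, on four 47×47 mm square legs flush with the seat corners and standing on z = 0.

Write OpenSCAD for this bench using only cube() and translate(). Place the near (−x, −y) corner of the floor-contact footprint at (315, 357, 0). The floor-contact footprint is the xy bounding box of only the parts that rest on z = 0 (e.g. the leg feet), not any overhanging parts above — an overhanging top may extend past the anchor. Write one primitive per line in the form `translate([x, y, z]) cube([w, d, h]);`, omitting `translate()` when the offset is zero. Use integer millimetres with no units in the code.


// leg_h = 432 − 50 = 382
translate([315, 357, 382]) cube([1245, 412, 50]);
translate([315, 357, 0]) cube([47, 47, 382]);
translate([315, 722, 0]) cube([47, 47, 382]);
translate([1513, 357, 0]) cube([47, 47, 382]);
translate([1513, 722, 0]) cube([47, 47, 382]);


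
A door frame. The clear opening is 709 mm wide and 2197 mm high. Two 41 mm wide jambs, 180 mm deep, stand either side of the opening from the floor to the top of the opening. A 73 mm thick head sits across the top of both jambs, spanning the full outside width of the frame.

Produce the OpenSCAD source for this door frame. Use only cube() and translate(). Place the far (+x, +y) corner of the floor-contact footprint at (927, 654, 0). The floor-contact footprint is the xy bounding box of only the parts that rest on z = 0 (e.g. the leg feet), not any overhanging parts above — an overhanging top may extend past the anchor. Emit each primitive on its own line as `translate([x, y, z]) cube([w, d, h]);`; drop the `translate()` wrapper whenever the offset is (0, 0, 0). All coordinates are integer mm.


translate([136, 474, 0]) cube([41, 180, 2197]);
translate([886, 474, 0]) cube([41, 180, 2197]);
translate([136, 474, 2197]) cube([791, 180, 73]);


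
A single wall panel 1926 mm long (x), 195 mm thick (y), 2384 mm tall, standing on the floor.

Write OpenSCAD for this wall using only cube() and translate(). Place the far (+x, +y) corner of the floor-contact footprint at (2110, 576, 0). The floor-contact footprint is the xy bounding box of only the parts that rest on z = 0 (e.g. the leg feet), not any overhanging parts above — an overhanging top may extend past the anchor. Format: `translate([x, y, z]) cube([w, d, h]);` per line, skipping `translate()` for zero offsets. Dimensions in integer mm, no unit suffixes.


translate([184, 381, 0]) cube([1926, 195, 2384]);


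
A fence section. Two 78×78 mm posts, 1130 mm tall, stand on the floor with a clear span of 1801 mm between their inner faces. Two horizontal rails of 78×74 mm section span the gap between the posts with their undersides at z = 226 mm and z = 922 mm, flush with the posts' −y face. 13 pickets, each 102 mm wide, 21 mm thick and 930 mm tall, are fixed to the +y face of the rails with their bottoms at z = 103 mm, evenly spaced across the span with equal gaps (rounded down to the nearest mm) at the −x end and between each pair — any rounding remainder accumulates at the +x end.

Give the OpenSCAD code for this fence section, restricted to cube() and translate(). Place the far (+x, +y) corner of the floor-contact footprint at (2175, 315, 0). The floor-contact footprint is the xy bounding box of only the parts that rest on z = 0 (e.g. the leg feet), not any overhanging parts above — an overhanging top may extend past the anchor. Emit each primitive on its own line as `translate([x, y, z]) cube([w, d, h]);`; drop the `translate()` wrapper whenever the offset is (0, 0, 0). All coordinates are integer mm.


translate([218, 237, 0]) cube([78, 78, 1130]);
translate([2097, 237, 0]) cube([78, 78, 1130]);
translate([296, 237, 226]) cube([1801, 78, 74]);
translate([296, 237, 922]) cube([1801, 78, 74]);
translate([329, 315, 103]) cube([102, 21, 930]);
translate([464, 315, 103]) cube([102, 21, 930]);
translate([599, 315, 103]) cube([102, 21, 930]);
translate([734, 315, 103]) cube([102, 21, 930]);
translate([869, 315, 103]) cube([102, 21, 930]);
translate([1004, 315, 103]) cube([102, 21, 930]);
translate([1139, 315, 103]) cube([102, 21, 930]);
translate([1274, 315, 103]) cube([102, 21, 930]);
translate([1409, 315, 103]) cube([102, 21, 930]);
translate([1544, 315, 103]) cube([102, 21, 930]);
translate([1679, 315, 103]) cube([102, 21, 930]);
translate([1814, 315, 103]) cube([102, 21, 930]);
translate([1949, 315, 103]) cube([102, 21, 930]);


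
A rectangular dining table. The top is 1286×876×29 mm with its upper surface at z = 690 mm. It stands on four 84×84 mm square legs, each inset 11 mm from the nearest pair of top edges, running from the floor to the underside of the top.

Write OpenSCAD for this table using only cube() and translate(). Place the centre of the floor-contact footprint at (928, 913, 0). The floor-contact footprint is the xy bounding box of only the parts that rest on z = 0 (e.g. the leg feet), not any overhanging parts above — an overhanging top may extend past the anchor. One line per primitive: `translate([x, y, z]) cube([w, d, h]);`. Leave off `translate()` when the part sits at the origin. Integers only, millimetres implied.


translate([285, 475, 661]) cube([1286, 876, 29]);
translate([296, 486, 0]) cube([84, 84, 661]);
translate([1476, 486, 0]) cube([84, 84, 661]);
translate([296, 1256, 0]) cube([84, 84, 661]);
translate([1476, 1256, 0]) cube([84, 84, 661]);


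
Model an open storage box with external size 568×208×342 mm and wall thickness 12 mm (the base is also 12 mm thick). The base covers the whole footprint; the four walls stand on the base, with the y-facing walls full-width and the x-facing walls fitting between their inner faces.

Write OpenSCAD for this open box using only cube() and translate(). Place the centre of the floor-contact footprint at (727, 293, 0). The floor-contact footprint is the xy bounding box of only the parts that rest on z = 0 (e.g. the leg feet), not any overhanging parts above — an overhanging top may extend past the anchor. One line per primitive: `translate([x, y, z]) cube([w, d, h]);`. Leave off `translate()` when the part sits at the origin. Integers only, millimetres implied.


translate([443, 189, 0]) cube([568, 208, 12]);
translate([443, 189, 12]) cube([568, 12, 330]);
translate([443, 385, 12]) cube([568, 12, 330]);
translate([443, 201, 12]) cube([12, 184, 330]);
translate([999, 201, 12]) cube([12, 184, 330]);


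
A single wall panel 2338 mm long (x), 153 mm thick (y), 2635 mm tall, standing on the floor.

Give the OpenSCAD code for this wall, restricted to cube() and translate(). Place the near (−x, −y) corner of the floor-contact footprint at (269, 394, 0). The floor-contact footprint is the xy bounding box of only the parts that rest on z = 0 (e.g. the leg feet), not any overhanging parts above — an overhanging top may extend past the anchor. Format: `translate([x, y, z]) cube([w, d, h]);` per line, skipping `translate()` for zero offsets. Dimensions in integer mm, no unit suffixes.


translate([269, 394, 0]) cube([2338, 153, 2635]);


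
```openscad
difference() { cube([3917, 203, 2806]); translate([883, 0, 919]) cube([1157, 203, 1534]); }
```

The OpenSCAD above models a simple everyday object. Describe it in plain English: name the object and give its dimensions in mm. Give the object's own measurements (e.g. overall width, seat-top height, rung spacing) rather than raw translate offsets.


A wall 3917 mm long (x), 203 mm thick (y), 2806 mm tall, with a rectangular window opening cut through it. The opening is 1157 mm wide and 1534 mm tall; its sill is at z = 919 mm and its near (−x) edge is 883 mm from the wall's −x end. The opening passes through the full wall thickness.


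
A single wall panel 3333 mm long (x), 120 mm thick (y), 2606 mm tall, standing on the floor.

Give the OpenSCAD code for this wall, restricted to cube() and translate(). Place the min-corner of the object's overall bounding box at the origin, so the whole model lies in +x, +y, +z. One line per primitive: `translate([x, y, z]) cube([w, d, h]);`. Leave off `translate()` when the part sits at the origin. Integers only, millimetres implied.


cube([3333, 120, 2606]);


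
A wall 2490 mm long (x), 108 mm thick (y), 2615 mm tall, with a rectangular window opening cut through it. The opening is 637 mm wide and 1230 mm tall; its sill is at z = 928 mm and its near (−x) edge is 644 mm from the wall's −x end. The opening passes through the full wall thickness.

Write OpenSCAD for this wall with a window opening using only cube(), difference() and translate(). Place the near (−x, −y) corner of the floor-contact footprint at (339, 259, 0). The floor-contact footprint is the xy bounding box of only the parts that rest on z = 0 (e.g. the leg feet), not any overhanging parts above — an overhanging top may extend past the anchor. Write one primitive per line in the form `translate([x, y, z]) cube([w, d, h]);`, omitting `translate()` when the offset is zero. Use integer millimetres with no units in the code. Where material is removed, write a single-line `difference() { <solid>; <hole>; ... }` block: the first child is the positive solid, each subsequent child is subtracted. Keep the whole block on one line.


difference() { translate([339, 259, 0]) cube([2490, 108, 2615]); translate([983, 259, 928]) cube([637, 108, 1230]); }


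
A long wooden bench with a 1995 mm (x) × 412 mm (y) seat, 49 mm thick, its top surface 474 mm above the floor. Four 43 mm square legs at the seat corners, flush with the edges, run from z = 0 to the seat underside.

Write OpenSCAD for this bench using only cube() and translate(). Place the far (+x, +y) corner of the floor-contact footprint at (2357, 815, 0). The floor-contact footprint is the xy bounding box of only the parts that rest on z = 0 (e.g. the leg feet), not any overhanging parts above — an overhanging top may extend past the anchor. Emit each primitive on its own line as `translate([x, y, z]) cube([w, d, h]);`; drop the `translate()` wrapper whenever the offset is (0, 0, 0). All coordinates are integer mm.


translate([362, 403, 425]) cube([1995, 412, 49]);
translate([362, 403, 0]) cube([43, 43, 425]);
translate([362, 772, 0]) cube([43, 43, 425]);
translate([2314, 403, 0]) cube([43, 43, 425]);
translate([2314, 772, 0]) cube([43, 43, 425]);


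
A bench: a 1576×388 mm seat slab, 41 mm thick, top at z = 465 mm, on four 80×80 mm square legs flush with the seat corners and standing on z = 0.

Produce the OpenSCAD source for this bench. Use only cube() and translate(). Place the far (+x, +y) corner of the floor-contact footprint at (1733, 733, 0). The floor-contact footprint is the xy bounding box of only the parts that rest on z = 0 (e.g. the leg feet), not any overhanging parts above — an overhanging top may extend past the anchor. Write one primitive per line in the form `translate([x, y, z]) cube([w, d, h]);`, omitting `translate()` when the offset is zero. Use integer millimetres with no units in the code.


translate([157, 345, 424]) cube([1576, 388, 41]);
translate([157, 345, 0]) cube([80, 80, 424]);
translate([157, 653, 0]) cube([80, 80, 424]);
translate([1653, 345, 0]) cube([80, 80, 424]);
translate([1653, 653, 0]) cube([80, 80, 424]);


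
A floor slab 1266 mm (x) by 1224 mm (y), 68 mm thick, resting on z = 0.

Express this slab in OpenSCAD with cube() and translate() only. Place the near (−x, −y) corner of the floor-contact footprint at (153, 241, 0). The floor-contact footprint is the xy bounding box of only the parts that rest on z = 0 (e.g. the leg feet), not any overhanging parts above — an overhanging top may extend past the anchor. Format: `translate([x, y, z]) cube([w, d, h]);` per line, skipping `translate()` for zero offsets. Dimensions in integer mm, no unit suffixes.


translate([153, 241, 0]) cube([1266, 1224, 68]);


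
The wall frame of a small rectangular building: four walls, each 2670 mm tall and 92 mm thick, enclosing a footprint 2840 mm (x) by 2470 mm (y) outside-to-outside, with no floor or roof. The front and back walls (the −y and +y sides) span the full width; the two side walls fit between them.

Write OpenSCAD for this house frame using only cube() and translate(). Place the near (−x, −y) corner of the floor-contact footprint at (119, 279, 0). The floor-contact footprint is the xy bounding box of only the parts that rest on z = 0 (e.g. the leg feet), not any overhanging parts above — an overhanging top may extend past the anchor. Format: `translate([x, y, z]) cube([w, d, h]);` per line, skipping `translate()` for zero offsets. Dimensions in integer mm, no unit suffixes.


translate([119, 279, 0]) cube([2840, 92, 2670]);
translate([119, 2657, 0]) cube([2840, 92, 2670]);
translate([119, 371, 0]) cube([92, 2286, 2670]);
translate([2867, 371, 0]) cube([92, 2286, 2670]);


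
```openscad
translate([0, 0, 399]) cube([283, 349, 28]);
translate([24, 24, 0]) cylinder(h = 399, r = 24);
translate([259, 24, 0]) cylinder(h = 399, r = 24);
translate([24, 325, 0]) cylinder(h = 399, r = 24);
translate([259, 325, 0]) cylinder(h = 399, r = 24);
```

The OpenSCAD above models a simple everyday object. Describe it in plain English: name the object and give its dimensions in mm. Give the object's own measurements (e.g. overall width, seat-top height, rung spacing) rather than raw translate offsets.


A four-legged stool. The seat is a 283×349×28 mm slab whose top surface is at z = 427 mm; four round legs, each 48 mm in diameter, run from the floor (z = 0) to the underside of the seat, each leg's axis is inset half a diameter from the nearest pair of seat edges (so the leg's bounding box is flush with the corner).
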